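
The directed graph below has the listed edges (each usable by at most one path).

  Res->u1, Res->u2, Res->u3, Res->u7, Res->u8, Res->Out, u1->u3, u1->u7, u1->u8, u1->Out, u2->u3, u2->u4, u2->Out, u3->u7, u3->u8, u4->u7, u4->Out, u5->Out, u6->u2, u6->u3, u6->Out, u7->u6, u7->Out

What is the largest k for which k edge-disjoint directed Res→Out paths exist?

5

Assign every edge capacity 1; by Menger, the answer equals the max flow.
Path Res→Out (+1); total 1.
Path Res→u1→Out (+1); total 2.
Path Res→u2→Out (+1); total 3.
Path Res→u7→Out (+1); total 4.
Path Res→u3→u7→u6→Out (+1); total 5.
No residual Res→Out path; max flow = 5.
Certifying cut of size 5: {Res→Out, Res→u1, Res→u2, Res→u3, Res→u7}.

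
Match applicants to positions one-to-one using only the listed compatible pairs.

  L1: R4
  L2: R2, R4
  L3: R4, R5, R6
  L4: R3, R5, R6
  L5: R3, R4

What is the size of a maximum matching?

Unit-capacity flow: source→left, listed edges, right→sink; max matching = max flow.
Augmenting path L1→R4 (+1); matched 1.
Augmenting path L2→R2 (+1); matched 2.
Augmenting path L3→R5 (+1); matched 3.
Augmenting path L4→R3 (+1); matched 4.
Augmenting path L5→R3→L4→R6 (+1); matched 5.
No augmenting path remains; maximum matching = 5.
König certificate: {L1, L2, L3, L4, L5} is a vertex cover of size 5 (every listed pair touches it), so no matching can be larger.

5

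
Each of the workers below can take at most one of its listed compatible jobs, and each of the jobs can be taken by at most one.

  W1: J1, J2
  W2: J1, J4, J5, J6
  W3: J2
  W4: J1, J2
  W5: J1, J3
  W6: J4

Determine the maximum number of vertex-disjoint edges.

5

Unit-capacity flow: source→left, listed edges, right→sink; max matching = max flow.
Augmenting path W1→J1 (+1); matched 1.
Augmenting path W2→J4 (+1); matched 2.
Augmenting path W3→J2 (+1); matched 3.
Augmenting path W5→J3 (+1); matched 4.
Augmenting path W6→J4→W2→J5 (+1); matched 5.
No augmenting path remains; maximum matching = 5.
König certificate: {W2, W5, W6, J1, J2} is a vertex cover of size 5 (every listed pair touches it), so no matching can be larger.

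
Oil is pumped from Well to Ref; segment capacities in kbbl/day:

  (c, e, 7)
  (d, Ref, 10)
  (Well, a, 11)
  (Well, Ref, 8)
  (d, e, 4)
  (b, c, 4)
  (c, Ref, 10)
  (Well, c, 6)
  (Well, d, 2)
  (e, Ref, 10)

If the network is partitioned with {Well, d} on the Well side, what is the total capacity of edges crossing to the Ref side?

Edges leaving {Well, d}: Well→a (11), Well→c (6), Well→Ref (8), d→e (4), d→Ref (10).
Cut capacity = 11 + 6 + 8 + 4 + 10 = 39.

39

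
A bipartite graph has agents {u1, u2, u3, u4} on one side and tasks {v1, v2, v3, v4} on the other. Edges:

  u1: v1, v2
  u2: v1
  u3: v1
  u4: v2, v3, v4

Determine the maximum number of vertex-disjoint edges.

Unit-capacity flow: source→left, listed edges, right→sink; max matching = max flow.
Augmenting path u1→v1 (+1); matched 1.
Augmenting path u4→v2 (+1); matched 2.
Augmenting path u2→v1→u1→v2→u4→v3 (+1); matched 3.
No augmenting path remains; maximum matching = 3.
König certificate: {u1, u4, v1} is a vertex cover of size 3 (every listed pair touches it), so no matching can be larger.

3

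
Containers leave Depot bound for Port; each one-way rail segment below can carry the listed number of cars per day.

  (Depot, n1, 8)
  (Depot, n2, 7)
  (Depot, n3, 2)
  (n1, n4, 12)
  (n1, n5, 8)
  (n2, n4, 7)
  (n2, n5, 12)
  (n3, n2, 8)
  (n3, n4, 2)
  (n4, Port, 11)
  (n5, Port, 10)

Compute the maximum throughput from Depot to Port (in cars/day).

17

Augment Depot→n1→n4→Port: bottleneck 8, flow now 8.
Augment Depot→n2→n4→Port: bottleneck 3, flow now 11.
Augment Depot→n2→n5→Port: bottleneck 4, flow now 15.
Augment Depot→n3→n2→n5→Port: bottleneck 2, flow now 17.
No augmenting path remains; maximum flow = 17.
In the residual graph, reachable from Depot: {Depot}.
Min-cut edges: Depot→n1 (8), Depot→n2 (7), Depot→n3 (2); capacity 8 + 7 + 2 = 17.
This cut is saturated, so no flow can exceed 17.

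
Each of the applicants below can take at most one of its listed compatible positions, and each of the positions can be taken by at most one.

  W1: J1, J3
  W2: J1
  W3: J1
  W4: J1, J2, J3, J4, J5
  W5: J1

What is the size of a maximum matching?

Unit-capacity flow: source→left, listed edges, right→sink; max matching = max flow.
Augmenting path W1→J1 (+1); matched 1.
Augmenting path W4→J2 (+1); matched 2.
Augmenting path W2→J1→W1→J3 (+1); matched 3.
No augmenting path remains; maximum matching = 3.
König certificate: {W1, W4, J1} is a vertex cover of size 3 (every listed pair touches it), so no matching can be larger.

3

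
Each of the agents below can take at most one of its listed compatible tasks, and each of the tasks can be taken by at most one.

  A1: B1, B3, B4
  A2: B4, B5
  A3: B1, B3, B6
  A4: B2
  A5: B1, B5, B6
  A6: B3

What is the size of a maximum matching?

Unit-capacity flow: source→left, listed edges, right→sink; max matching = max flow.
Augmenting path A1→B1 (+1); matched 1.
Augmenting path A2→B4 (+1); matched 2.
Augmenting path A3→B3 (+1); matched 3.
Augmenting path A4→B2 (+1); matched 4.
Augmenting path A5→B5 (+1); matched 5.
Augmenting path A6→B3→A3→B6 (+1); matched 6.
No augmenting path remains; maximum matching = 6.
König certificate: {A1, A2, A3, A4, A5, A6} is a vertex cover of size 6 (every listed pair touches it), so no matching can be larger.

6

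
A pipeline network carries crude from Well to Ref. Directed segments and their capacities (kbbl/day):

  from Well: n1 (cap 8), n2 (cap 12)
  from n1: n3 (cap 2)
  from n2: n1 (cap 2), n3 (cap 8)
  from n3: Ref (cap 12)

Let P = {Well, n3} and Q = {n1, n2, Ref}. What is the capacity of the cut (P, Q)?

Edges leaving {Well, n3}: Well→n1 (8), Well→n2 (12), n3→Ref (12).
Cut capacity = 8 + 12 + 12 = 32.

32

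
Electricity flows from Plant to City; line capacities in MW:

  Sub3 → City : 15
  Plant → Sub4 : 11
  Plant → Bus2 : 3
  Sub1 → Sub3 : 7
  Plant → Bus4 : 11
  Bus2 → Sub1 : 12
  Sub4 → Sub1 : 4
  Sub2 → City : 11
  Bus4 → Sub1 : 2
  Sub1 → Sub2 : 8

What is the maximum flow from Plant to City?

Augment Plant→Bus4→Sub1→Sub2→City: bottleneck 2, flow now 2.
Augment Plant→Bus2→Sub1→Sub2→City: bottleneck 3, flow now 5.
Augment Plant→Sub4→Sub1→Sub2→City: bottleneck 3, flow now 8.
Augment Plant→Sub4→Sub1→Sub3→City: bottleneck 1, flow now 9.
No augmenting path remains; maximum flow = 9.
In the residual graph, reachable from Plant: {Plant, Bus4, Sub4}.
Min-cut edges: Plant→Bus2 (3), Bus4→Sub1 (2), Sub4→Sub1 (4); capacity 3 + 2 + 4 = 9.
This cut is saturated, so no flow can exceed 9.

9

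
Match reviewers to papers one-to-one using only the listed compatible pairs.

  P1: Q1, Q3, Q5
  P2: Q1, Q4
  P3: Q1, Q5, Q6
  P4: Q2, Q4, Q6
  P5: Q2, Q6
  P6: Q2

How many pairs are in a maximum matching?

6

Unit-capacity flow: source→left, listed edges, right→sink; max matching = max flow.
Augmenting path P1→Q1 (+1); matched 1.
Augmenting path P2→Q4 (+1); matched 2.
Augmenting path P3→Q5 (+1); matched 3.
Augmenting path P4→Q2 (+1); matched 4.
Augmenting path P5→Q6 (+1); matched 5.
Augmenting path P6→Q2→P4→Q4→P2→Q1→P1→Q3 (+1); matched 6.
No augmenting path remains; maximum matching = 6.
König certificate: {P1, P2, P3, P4, P5, P6} is a vertex cover of size 6 (every listed pair touches it), so no matching can be larger.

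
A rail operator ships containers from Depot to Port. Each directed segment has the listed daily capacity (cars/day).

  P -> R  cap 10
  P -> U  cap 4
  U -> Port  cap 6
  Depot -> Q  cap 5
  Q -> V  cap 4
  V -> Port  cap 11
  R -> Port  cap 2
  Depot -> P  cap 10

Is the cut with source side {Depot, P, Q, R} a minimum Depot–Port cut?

Yes — it is a minimum cut (capacity 10).

Given cut capacity: 4 + 4 + 2 = 10.
Augment Depot→P→R→Port: bottleneck 2, flow now 2.
Augment Depot→P→U→Port: bottleneck 4, flow now 6.
Augment Depot→Q→V→Port: bottleneck 4, flow now 10.
No augmenting path remains; maximum flow = 10.
Cut capacity 10 equals the max flow, so it is a minimum cut.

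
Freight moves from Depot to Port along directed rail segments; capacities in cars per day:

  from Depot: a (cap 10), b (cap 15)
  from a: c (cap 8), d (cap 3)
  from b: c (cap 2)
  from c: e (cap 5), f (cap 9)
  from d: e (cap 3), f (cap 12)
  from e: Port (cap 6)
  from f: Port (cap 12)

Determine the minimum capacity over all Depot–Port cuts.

12

Augment Depot→a→c→e→Port: bottleneck 5, flow now 5.
Augment Depot→a→c→f→Port: bottleneck 3, flow now 8.
Augment Depot→a→d→e→Port: bottleneck 1, flow now 9.
Augment Depot→a→d→f→Port: bottleneck 1, flow now 10.
Augment Depot→b→c→f→Port: bottleneck 2, flow now 12.
No augmenting path remains; maximum flow = 12.
By max-flow min-cut, the minimum cut capacity equals the max flow.
In the residual graph, reachable from Depot: {Depot, b}.
Min-cut edges: Depot→a (10), b→c (2); capacity 10 + 2 = 12.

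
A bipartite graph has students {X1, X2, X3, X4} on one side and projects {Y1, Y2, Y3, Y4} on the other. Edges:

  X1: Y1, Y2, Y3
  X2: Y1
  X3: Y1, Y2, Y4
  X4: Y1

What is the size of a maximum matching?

Unit-capacity flow: source→left, listed edges, right→sink; max matching = max flow.
Augmenting path X1→Y1 (+1); matched 1.
Augmenting path X3→Y2 (+1); matched 2.
Augmenting path X2→Y1→X1→Y3 (+1); matched 3.
No augmenting path remains; maximum matching = 3.
König certificate: {X1, X3, Y1} is a vertex cover of size 3 (every listed pair touches it), so no matching can be larger.

3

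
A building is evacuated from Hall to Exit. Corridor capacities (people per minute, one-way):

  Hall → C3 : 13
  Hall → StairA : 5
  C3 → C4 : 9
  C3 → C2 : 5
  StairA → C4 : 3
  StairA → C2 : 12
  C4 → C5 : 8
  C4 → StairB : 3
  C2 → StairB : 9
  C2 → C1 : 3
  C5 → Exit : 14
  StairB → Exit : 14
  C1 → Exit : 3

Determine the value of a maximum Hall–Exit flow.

18

Augment Hall→C3→C4→C5→Exit: bottleneck 8, flow now 8.
Augment Hall→C3→C4→StairB→Exit: bottleneck 1, flow now 9.
Augment Hall→C3→C2→StairB→Exit: bottleneck 4, flow now 13.
Augment Hall→StairA→C4→StairB→Exit: bottleneck 2, flow now 15.
Augment Hall→StairA→C2→StairB→Exit: bottleneck 3, flow now 18.
No augmenting path remains; maximum flow = 18.
In the residual graph, reachable from Hall: {Hall}.
Min-cut edges: Hall→C3 (13), Hall→StairA (5); capacity 13 + 5 = 18.
This cut is saturated, so no flow can exceed 18.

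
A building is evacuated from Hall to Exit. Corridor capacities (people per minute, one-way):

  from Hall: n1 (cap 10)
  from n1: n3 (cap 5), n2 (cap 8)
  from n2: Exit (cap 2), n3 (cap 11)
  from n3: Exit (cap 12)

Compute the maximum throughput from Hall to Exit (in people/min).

10

Augment Hall→n1→n2→Exit: bottleneck 2, flow now 2.
Augment Hall→n1→n3→Exit: bottleneck 5, flow now 7.
Augment Hall→n1→n2→n3→Exit: bottleneck 3, flow now 10.
No augmenting path remains; maximum flow = 10.
In the residual graph, reachable from Hall: {Hall}.
Min-cut edges: Hall→n1 (10); capacity 10 = 10.
This cut is saturated, so no flow can exceed 10.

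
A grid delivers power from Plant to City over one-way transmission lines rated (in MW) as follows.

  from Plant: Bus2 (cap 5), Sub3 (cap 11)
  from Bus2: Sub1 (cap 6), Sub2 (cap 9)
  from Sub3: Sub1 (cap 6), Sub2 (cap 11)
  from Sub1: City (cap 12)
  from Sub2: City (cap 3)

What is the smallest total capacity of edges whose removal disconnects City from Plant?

Augment Plant→Bus2→Sub1→City: bottleneck 5, flow now 5.
Augment Plant→Sub3→Sub1→City: bottleneck 6, flow now 11.
Augment Plant→Sub3→Sub2→City: bottleneck 3, flow now 14.
No augmenting path remains; maximum flow = 14.
By max-flow min-cut, the minimum cut capacity equals the max flow.
In the residual graph, reachable from Plant: {Plant, Sub3, Sub2}.
Min-cut edges: Plant→Bus2 (5), Sub3→Sub1 (6), Sub2→City (3); capacity 5 + 6 + 3 = 14.

14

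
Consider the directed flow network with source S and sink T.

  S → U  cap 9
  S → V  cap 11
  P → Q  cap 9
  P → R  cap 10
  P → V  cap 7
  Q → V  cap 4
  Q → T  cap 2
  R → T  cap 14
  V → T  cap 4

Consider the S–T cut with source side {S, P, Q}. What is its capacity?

Edges leaving {S, P, Q}: S→U (9), S→V (11), P→R (10), P→V (7), Q→V (4), Q→T (2).
Cut capacity = 9 + 11 + 10 + 7 + 4 + 2 = 43.

43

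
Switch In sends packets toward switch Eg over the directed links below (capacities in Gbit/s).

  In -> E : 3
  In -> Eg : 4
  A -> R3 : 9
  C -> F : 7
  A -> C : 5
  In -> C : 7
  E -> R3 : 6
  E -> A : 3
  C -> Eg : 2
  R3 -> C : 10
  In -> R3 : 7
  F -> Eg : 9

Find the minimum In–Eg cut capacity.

Augment In→Eg: bottleneck 4, flow now 4.
Augment In→C→Eg: bottleneck 2, flow now 6.
Augment In→C→F→Eg: bottleneck 5, flow now 11.
Augment In→R3→C→F→Eg: bottleneck 2, flow now 13.
No augmenting path remains; maximum flow = 13.
By max-flow min-cut, the minimum cut capacity equals the max flow.
In the residual graph, reachable from In: {In, E, A, R3, C}.
Min-cut edges: In→Eg (4), C→F (7), C→Eg (2); capacity 4 + 7 + 2 = 13.

13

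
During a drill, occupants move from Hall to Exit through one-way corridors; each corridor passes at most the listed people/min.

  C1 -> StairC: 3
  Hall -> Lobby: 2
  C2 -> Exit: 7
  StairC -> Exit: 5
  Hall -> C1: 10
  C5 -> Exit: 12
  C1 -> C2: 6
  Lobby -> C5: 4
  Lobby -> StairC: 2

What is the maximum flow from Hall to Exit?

11

Augment Hall→Lobby→StairC→Exit: bottleneck 2, flow now 2.
Augment Hall→C1→C2→Exit: bottleneck 6, flow now 8.
Augment Hall→C1→StairC→Exit: bottleneck 3, flow now 11.
No augmenting path remains; maximum flow = 11.
In the residual graph, reachable from Hall: {Hall, C1}.
Min-cut edges: Hall→Lobby (2), C1→C2 (6), C1→StairC (3); capacity 2 + 6 + 3 = 11.
This cut is saturated, so no flow can exceed 11.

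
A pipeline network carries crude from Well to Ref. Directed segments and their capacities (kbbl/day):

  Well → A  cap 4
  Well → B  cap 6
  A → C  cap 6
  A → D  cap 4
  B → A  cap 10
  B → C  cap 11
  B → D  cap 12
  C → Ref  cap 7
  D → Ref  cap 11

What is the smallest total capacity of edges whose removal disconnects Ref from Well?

Augment Well→A→C→Ref: bottleneck 4, flow now 4.
Augment Well→B→C→Ref: bottleneck 3, flow now 7.
Augment Well→B→D→Ref: bottleneck 3, flow now 10.
No augmenting path remains; maximum flow = 10.
By max-flow min-cut, the minimum cut capacity equals the max flow.
In the residual graph, reachable from Well: {Well}.
Min-cut edges: Well→A (4), Well→B (6); capacity 4 + 6 = 10.

10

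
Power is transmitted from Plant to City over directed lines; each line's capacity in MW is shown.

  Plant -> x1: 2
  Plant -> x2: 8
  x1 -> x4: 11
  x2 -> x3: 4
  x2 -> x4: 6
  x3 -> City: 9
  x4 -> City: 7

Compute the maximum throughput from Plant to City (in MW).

10

Augment Plant→x1→x4→City: bottleneck 2, flow now 2.
Augment Plant→x2→x3→City: bottleneck 4, flow now 6.
Augment Plant→x2→x4→City: bottleneck 4, flow now 10.
No augmenting path remains; maximum flow = 10.
In the residual graph, reachable from Plant: {Plant}.
Min-cut edges: Plant→x1 (2), Plant→x2 (8); capacity 2 + 8 = 10.
This cut is saturated, so no flow can exceed 10.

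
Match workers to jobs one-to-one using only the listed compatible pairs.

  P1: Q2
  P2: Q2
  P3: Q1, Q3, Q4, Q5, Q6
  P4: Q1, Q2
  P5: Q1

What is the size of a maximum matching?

Unit-capacity flow: source→left, listed edges, right→sink; max matching = max flow.
Augmenting path P1→Q2 (+1); matched 1.
Augmenting path P3→Q1 (+1); matched 2.
Augmenting path P4→Q1→P3→Q3 (+1); matched 3.
No augmenting path remains; maximum matching = 3.
König certificate: {P3, Q1, Q2} is a vertex cover of size 3 (every listed pair touches it), so no matching can be larger.

3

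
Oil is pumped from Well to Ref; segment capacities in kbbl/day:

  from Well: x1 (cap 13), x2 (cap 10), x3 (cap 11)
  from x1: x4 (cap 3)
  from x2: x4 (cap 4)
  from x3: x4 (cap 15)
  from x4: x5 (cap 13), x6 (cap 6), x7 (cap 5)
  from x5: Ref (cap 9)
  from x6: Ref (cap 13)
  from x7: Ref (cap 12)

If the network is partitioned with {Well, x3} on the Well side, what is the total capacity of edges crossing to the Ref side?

Edges leaving {Well, x3}: Well→x1 (13), Well→x2 (10), x3→x4 (15).
Cut capacity = 13 + 10 + 15 = 38.

38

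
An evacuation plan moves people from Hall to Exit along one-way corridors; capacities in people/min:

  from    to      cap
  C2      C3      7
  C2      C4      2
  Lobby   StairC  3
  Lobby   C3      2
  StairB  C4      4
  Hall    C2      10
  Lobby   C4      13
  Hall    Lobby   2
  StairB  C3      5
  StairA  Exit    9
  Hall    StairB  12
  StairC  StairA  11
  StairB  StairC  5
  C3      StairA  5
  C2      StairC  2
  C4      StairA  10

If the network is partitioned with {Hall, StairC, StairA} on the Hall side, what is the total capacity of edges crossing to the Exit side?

33

Edges leaving {Hall, StairC, StairA}: Hall→StairB (12), Hall→C2 (10), Hall→Lobby (2), StairA→Exit (9).
Cut capacity = 12 + 10 + 2 + 9 = 33.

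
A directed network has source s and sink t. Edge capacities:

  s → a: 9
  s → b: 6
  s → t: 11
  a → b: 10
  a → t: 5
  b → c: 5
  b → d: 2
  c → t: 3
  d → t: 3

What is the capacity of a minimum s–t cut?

21

Augment s→t: bottleneck 11, flow now 11.
Augment s→a→t: bottleneck 5, flow now 16.
Augment s→b→c→t: bottleneck 3, flow now 19.
Augment s→b→d→t: bottleneck 2, flow now 21.
No augmenting path remains; maximum flow = 21.
By max-flow min-cut, the minimum cut capacity equals the max flow.
In the residual graph, reachable from s: {s, a, b, c}.
Min-cut edges: s→t (11), a→t (5), b→d (2), c→t (3); capacity 11 + 5 + 2 + 3 = 21.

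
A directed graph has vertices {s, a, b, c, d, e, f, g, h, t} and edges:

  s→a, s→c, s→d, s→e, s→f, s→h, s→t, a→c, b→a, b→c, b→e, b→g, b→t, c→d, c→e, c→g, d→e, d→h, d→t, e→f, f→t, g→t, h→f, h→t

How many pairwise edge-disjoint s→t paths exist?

5

Assign every edge capacity 1; by Menger, the answer equals the max flow.
Path s→t (+1); total 1.
Path s→d→t (+1); total 2.
Path s→f→t (+1); total 3.
Path s→h→t (+1); total 4.
Path s→c→g→t (+1); total 5.
No residual s→t path; max flow = 5.
Certifying cut of size 5: {c→g, d→t, f→t, h→t, s→t}.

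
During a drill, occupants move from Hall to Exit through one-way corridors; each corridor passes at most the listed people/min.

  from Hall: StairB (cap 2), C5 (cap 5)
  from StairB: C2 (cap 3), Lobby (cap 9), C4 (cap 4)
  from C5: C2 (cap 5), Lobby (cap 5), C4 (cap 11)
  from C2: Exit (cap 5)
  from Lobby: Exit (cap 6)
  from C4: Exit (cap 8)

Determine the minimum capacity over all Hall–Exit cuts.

7

Augment Hall→StairB→C2→Exit: bottleneck 2, flow now 2.
Augment Hall→C5→C2→Exit: bottleneck 3, flow now 5.
Augment Hall→C5→Lobby→Exit: bottleneck 2, flow now 7.
No augmenting path remains; maximum flow = 7.
By max-flow min-cut, the minimum cut capacity equals the max flow.
In the residual graph, reachable from Hall: {Hall}.
Min-cut edges: Hall→StairB (2), Hall→C5 (5); capacity 2 + 5 = 7.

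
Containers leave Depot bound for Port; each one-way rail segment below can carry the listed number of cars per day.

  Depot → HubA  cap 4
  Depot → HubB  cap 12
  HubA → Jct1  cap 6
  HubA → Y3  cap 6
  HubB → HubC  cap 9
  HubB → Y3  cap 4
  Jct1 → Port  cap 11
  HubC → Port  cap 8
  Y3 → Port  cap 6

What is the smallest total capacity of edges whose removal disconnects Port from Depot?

16

Augment Depot→HubA→Jct1→Port: bottleneck 4, flow now 4.
Augment Depot→HubB→HubC→Port: bottleneck 8, flow now 12.
Augment Depot→HubB→Y3→Port: bottleneck 4, flow now 16.
No augmenting path remains; maximum flow = 16.
By max-flow min-cut, the minimum cut capacity equals the max flow.
In the residual graph, reachable from Depot: {Depot}.
Min-cut edges: Depot→HubA (4), Depot→HubB (12); capacity 4 + 12 = 16.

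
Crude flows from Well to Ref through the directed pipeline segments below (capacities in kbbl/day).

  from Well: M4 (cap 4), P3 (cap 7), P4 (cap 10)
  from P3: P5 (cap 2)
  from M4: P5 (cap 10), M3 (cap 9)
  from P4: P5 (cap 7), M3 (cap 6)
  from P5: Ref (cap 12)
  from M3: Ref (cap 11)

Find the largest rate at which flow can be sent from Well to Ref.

16

Augment Well→P3→P5→Ref: bottleneck 2, flow now 2.
Augment Well→M4→P5→Ref: bottleneck 4, flow now 6.
Augment Well→P4→P5→Ref: bottleneck 6, flow now 12.
Augment Well→P4→M3→Ref: bottleneck 4, flow now 16.
No augmenting path remains; maximum flow = 16.
In the residual graph, reachable from Well: {Well, P3}.
Min-cut edges: Well→M4 (4), Well→P4 (10), P3→P5 (2); capacity 4 + 10 + 2 = 16.
This cut is saturated, so no flow can exceed 16.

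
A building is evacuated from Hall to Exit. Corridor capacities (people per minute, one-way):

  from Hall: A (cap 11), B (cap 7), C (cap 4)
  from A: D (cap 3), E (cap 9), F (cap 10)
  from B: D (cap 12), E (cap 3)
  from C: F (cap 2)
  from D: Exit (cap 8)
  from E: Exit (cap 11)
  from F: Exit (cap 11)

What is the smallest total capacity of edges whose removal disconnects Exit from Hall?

Augment Hall→A→D→Exit: bottleneck 3, flow now 3.
Augment Hall→A→E→Exit: bottleneck 8, flow now 11.
Augment Hall→B→D→Exit: bottleneck 5, flow now 16.
Augment Hall→B→E→Exit: bottleneck 2, flow now 18.
Augment Hall→C→F→Exit: bottleneck 2, flow now 20.
No augmenting path remains; maximum flow = 20.
By max-flow min-cut, the minimum cut capacity equals the max flow.
In the residual graph, reachable from Hall: {Hall, C}.
Min-cut edges: Hall→A (11), Hall→B (7), C→F (2); capacity 11 + 7 + 2 = 20.

20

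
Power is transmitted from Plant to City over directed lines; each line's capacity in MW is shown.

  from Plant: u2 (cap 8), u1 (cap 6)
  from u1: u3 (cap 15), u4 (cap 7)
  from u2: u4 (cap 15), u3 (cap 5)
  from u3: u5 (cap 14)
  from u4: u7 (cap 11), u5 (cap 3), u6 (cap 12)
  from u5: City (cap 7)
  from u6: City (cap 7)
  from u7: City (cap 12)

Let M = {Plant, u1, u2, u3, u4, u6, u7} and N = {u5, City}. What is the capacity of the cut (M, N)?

36

Edges leaving {Plant, u1, u2, u3, u4, u6, u7}: u3→u5 (14), u4→u5 (3), u6→City (7), u7→City (12).
Cut capacity = 14 + 3 + 7 + 12 = 36.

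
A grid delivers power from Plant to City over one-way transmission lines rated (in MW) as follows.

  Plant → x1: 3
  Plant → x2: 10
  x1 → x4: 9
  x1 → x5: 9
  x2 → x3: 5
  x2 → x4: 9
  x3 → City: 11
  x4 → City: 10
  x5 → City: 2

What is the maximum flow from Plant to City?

Augment Plant→x1→x4→City: bottleneck 3, flow now 3.
Augment Plant→x2→x3→City: bottleneck 5, flow now 8.
Augment Plant→x2→x4→City: bottleneck 5, flow now 13.
No augmenting path remains; maximum flow = 13.
In the residual graph, reachable from Plant: {Plant}.
Min-cut edges: Plant→x1 (3), Plant→x2 (10); capacity 3 + 10 = 13.
This cut is saturated, so no flow can exceed 13.

13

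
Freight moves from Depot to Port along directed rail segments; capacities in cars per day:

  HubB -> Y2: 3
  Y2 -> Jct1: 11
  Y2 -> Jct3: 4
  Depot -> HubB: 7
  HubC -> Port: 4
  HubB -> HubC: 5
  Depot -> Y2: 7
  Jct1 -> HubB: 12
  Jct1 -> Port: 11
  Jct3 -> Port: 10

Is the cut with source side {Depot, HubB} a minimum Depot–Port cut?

No — its capacity is 15, but the minimum cut has capacity 14.

Given cut capacity: 7 + 3 + 5 = 15.
Augment Depot→HubB→HubC→Port: bottleneck 4, flow now 4.
Augment Depot→Y2→Jct1→Port: bottleneck 7, flow now 11.
Augment Depot→HubB→Y2→Jct1→Port: bottleneck 3, flow now 14.
No augmenting path remains; maximum flow = 14.
In the residual graph, reachable from Depot: {Depot}.
Min-cut edges: Depot→HubB (7), Depot→Y2 (7); capacity 7 + 7 = 14.
Cut capacity 15 exceeds the max flow 14, so it is not minimum.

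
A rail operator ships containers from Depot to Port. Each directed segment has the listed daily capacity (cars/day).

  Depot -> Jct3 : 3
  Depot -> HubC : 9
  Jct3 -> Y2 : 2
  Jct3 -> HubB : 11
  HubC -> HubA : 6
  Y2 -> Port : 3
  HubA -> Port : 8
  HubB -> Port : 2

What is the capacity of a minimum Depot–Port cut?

Augment Depot→Jct3→Y2→Port: bottleneck 2, flow now 2.
Augment Depot→Jct3→HubB→Port: bottleneck 1, flow now 3.
Augment Depot→HubC→HubA→Port: bottleneck 6, flow now 9.
No augmenting path remains; maximum flow = 9.
By max-flow min-cut, the minimum cut capacity equals the max flow.
In the residual graph, reachable from Depot: {Depot, HubC}.
Min-cut edges: Depot→Jct3 (3), HubC→HubA (6); capacity 3 + 6 = 9.

9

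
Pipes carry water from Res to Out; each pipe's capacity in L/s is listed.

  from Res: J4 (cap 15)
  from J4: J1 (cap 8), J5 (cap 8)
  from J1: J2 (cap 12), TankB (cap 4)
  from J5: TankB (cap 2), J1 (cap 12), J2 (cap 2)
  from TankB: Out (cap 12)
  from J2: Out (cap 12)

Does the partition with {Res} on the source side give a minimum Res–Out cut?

Given cut capacity: 15 = 15.
Augment Res→J4→J1→TankB→Out: bottleneck 4, flow now 4.
Augment Res→J4→J1→J2→Out: bottleneck 4, flow now 8.
Augment Res→J4→J5→TankB→Out: bottleneck 2, flow now 10.
Augment Res→J4→J5→J2→Out: bottleneck 2, flow now 12.
Augment Res→J4→J5→J1→J2→Out: bottleneck 3, flow now 15.
No augmenting path remains; maximum flow = 15.
Cut capacity 15 equals the max flow, so it is a minimum cut.

Yes — it is a minimum cut (capacity 15).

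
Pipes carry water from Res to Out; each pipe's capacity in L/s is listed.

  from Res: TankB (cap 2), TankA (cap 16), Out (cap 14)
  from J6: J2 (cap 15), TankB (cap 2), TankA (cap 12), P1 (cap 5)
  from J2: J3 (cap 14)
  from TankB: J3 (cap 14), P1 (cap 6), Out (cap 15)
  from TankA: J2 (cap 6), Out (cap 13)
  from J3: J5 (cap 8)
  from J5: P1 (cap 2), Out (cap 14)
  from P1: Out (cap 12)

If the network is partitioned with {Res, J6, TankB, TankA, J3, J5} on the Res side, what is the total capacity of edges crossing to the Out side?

Edges leaving {Res, J6, TankB, TankA, J3, J5}: Res→Out (14), J6→J2 (15), J6→P1 (5), TankB→P1 (6), TankB→Out (15), TankA→J2 (6), TankA→Out (13), J5→P1 (2), J5→Out (14).
Cut capacity = 14 + 15 + 5 + 6 + 15 + 6 + 13 + 2 + 14 = 90.

90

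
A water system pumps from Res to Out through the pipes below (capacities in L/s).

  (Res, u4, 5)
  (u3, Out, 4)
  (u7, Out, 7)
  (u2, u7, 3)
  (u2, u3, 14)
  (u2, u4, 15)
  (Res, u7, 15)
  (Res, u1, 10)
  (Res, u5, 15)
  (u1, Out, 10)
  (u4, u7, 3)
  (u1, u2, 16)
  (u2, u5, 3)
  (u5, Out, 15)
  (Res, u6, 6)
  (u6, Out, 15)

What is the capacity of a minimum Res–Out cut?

Augment Res→u1→Out: bottleneck 10, flow now 10.
Augment Res→u5→Out: bottleneck 15, flow now 25.
Augment Res→u6→Out: bottleneck 6, flow now 31.
Augment Res→u7→Out: bottleneck 7, flow now 38.
No augmenting path remains; maximum flow = 38.
By max-flow min-cut, the minimum cut capacity equals the max flow.
In the residual graph, reachable from Res: {Res, u4, u7}.
Min-cut edges: Res→u1 (10), Res→u5 (15), Res→u6 (6), u7→Out (7); capacity 10 + 15 + 6 + 7 = 38.

38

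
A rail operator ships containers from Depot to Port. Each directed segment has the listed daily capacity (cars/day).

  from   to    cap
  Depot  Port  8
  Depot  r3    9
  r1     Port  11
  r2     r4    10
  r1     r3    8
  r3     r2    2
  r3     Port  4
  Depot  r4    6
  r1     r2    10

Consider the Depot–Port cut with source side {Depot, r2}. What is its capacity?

33

Edges leaving {Depot, r2}: Depot→r3 (9), Depot→r4 (6), Depot→Port (8), r2→r4 (10).
Cut capacity = 9 + 6 + 8 + 10 = 33.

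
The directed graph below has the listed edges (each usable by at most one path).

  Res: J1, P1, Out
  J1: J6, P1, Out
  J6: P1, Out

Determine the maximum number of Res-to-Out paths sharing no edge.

Assign every edge capacity 1; by Menger, the answer equals the max flow.
Path Res→Out (+1); total 1.
Path Res→J1→Out (+1); total 2.
No residual Res→Out path; max flow = 2.
Certifying cut of size 2: {Res→J1, Res→Out}.

2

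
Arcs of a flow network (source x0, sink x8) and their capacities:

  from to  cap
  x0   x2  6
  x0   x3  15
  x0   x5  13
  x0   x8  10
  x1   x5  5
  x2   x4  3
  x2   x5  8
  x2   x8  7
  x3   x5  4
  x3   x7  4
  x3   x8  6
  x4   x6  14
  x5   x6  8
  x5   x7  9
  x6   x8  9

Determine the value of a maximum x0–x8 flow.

Augment x0→x8: bottleneck 10, flow now 10.
Augment x0→x2→x8: bottleneck 6, flow now 16.
Augment x0→x3→x8: bottleneck 6, flow now 22.
Augment x0→x5→x6→x8: bottleneck 8, flow now 30.
No augmenting path remains; maximum flow = 30.
In the residual graph, reachable from x0: {x0, x3, x5, x7}.
Min-cut edges: x0→x2 (6), x0→x8 (10), x3→x8 (6), x5→x6 (8); capacity 6 + 10 + 6 + 8 = 30.
This cut is saturated, so no flow can exceed 30.

30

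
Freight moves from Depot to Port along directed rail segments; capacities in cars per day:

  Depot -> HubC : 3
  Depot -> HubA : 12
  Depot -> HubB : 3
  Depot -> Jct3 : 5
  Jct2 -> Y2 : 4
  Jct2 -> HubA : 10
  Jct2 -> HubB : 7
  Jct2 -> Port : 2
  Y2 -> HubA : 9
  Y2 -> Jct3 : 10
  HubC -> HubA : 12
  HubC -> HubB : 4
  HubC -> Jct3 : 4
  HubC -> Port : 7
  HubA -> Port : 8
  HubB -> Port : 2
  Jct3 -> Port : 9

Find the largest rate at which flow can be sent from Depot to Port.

18

Augment Depot→HubC→Port: bottleneck 3, flow now 3.
Augment Depot→HubA→Port: bottleneck 8, flow now 11.
Augment Depot→HubB→Port: bottleneck 2, flow now 13.
Augment Depot→Jct3→Port: bottleneck 5, flow now 18.
No augmenting path remains; maximum flow = 18.
In the residual graph, reachable from Depot: {Depot, HubA, HubB}.
Min-cut edges: Depot→HubC (3), Depot→Jct3 (5), HubA→Port (8), HubB→Port (2); capacity 3 + 5 + 8 + 2 = 18.
This cut is saturated, so no flow can exceed 18.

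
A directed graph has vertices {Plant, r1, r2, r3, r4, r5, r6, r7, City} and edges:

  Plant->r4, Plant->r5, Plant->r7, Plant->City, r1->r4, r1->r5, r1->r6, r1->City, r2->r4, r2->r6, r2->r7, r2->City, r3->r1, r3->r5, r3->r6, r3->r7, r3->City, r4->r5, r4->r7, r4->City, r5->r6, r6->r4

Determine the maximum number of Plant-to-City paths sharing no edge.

2

Assign every edge capacity 1; by Menger, the answer equals the max flow.
Path Plant→City (+1); total 1.
Path Plant→r4→City (+1); total 2.
No residual Plant→City path; max flow = 2.
Certifying cut of size 2: {Plant→City, r4→City}.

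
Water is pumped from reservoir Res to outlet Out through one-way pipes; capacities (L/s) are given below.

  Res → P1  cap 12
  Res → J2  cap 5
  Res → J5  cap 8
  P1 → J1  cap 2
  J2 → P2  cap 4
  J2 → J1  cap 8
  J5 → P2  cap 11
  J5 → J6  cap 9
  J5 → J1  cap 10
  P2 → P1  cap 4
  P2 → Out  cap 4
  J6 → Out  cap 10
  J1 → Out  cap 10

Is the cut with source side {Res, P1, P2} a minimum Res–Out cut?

No — its capacity is 19, but the minimum cut has capacity 15.

Given cut capacity: 5 + 8 + 2 + 4 = 19.
Augment Res→P1→J1→Out: bottleneck 2, flow now 2.
Augment Res→J2→P2→Out: bottleneck 4, flow now 6.
Augment Res→J2→J1→Out: bottleneck 1, flow now 7.
Augment Res→J5→J6→Out: bottleneck 8, flow now 15.
No augmenting path remains; maximum flow = 15.
In the residual graph, reachable from Res: {Res, P1}.
Min-cut edges: Res→J2 (5), Res→J5 (8), P1→J1 (2); capacity 5 + 8 + 2 = 15.
Cut capacity 19 exceeds the max flow 15, so it is not minimum.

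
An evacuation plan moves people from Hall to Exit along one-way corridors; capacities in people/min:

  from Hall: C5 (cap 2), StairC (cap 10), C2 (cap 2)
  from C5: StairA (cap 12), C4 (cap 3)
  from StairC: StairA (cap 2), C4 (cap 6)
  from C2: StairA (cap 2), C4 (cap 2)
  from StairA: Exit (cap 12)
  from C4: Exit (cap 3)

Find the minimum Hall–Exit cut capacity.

Augment Hall→C5→StairA→Exit: bottleneck 2, flow now 2.
Augment Hall→StairC→StairA→Exit: bottleneck 2, flow now 4.
Augment Hall→StairC→C4→Exit: bottleneck 3, flow now 7.
Augment Hall→C2→StairA→Exit: bottleneck 2, flow now 9.
No augmenting path remains; maximum flow = 9.
By max-flow min-cut, the minimum cut capacity equals the max flow.
In the residual graph, reachable from Hall: {Hall, StairC, C4}.
Min-cut edges: Hall→C5 (2), Hall→C2 (2), StairC→StairA (2), C4→Exit (3); capacity 2 + 2 + 2 + 3 = 9.

9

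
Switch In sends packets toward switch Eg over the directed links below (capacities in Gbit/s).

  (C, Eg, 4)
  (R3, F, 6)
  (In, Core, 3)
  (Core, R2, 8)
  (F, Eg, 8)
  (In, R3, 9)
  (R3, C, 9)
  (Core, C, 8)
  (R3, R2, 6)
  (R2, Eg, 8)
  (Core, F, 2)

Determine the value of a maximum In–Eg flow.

12

Augment In→R3→F→Eg: bottleneck 6, flow now 6.
Augment In→R3→C→Eg: bottleneck 3, flow now 9.
Augment In→Core→F→Eg: bottleneck 2, flow now 11.
Augment In→Core→C→Eg: bottleneck 1, flow now 12.
No augmenting path remains; maximum flow = 12.
In the residual graph, reachable from In: {In}.
Min-cut edges: In→R3 (9), In→Core (3); capacity 9 + 3 = 12.
This cut is saturated, so no flow can exceed 12.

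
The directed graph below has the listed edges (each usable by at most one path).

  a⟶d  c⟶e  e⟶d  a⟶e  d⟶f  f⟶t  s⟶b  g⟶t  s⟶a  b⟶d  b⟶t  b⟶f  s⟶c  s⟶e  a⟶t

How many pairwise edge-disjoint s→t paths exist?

3

Assign every edge capacity 1; by Menger, the answer equals the max flow.
Path s→a→t (+1); total 1.
Path s→b→t (+1); total 2.
Path s→e→d→f→t (+1); total 3.
No residual s→t path; max flow = 3.
Certifying cut of size 3: {e→d, s→a, s→b}.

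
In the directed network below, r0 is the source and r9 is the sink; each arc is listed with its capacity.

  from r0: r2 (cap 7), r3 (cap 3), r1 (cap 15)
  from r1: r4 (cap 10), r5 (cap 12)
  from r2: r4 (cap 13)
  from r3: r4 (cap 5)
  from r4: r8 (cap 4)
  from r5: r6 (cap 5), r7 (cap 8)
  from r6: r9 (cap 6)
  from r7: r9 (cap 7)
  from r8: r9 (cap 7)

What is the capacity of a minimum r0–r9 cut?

16

Augment r0→r1→r4→r8→r9: bottleneck 4, flow now 4.
Augment r0→r1→r5→r6→r9: bottleneck 5, flow now 9.
Augment r0→r1→r5→r7→r9: bottleneck 6, flow now 15.
Augment r0→r2→r4→r1→r5→r7→r9: bottleneck 1, flow now 16. (uses reverse residual edge)
No augmenting path remains; maximum flow = 16.
By max-flow min-cut, the minimum cut capacity equals the max flow.
In the residual graph, reachable from r0: {r0, r1, r2, r3, r4}.
Min-cut edges: r1→r5 (12), r4→r8 (4); capacity 12 + 4 = 16.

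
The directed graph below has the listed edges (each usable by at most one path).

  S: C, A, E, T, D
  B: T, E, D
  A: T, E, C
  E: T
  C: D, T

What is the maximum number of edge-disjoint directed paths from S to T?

4

Assign every edge capacity 1; by Menger, the answer equals the max flow.
Path S→T (+1); total 1.
Path S→A→T (+1); total 2.
Path S→C→T (+1); total 3.
Path S→E→T (+1); total 4.
No residual S→T path; max flow = 4.
Certifying cut of size 4: {S→A, S→C, S→E, S→T}.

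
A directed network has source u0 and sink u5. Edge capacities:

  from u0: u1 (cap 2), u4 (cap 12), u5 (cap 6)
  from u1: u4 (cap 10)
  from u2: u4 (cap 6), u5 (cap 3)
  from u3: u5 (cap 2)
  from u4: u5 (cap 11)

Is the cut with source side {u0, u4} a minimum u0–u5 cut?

Given cut capacity: 2 + 6 + 11 = 19.
Augment u0→u5: bottleneck 6, flow now 6.
Augment u0→u4→u5: bottleneck 11, flow now 17.
No augmenting path remains; maximum flow = 17.
In the residual graph, reachable from u0: {u0, u1, u4}.
Min-cut edges: u0→u5 (6), u4→u5 (11); capacity 6 + 11 = 17.
Cut capacity 19 exceeds the max flow 17, so it is not minimum.

No — its capacity is 19, but the minimum cut has capacity 17.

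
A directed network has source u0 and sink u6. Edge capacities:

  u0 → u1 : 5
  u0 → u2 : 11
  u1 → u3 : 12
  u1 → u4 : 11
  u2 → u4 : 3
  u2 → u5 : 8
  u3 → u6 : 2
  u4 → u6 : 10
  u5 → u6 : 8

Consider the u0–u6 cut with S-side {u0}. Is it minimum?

Given cut capacity: 5 + 11 = 16.
Augment u0→u1→u3→u6: bottleneck 2, flow now 2.
Augment u0→u1→u4→u6: bottleneck 3, flow now 5.
Augment u0→u2→u4→u6: bottleneck 3, flow now 8.
Augment u0→u2→u5→u6: bottleneck 8, flow now 16.
No augmenting path remains; maximum flow = 16.
Cut capacity 16 equals the max flow, so it is a minimum cut.

Yes — it is a minimum cut (capacity 16).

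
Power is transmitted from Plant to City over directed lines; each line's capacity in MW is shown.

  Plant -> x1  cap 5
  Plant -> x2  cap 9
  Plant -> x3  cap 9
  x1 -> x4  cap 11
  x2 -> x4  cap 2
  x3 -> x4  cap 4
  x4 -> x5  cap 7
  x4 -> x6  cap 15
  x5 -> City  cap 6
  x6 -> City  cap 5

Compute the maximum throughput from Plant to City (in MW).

Augment Plant→x1→x4→x5→City: bottleneck 5, flow now 5.
Augment Plant→x2→x4→x5→City: bottleneck 1, flow now 6.
Augment Plant→x2→x4→x6→City: bottleneck 1, flow now 7.
Augment Plant→x3→x4→x6→City: bottleneck 4, flow now 11.
No augmenting path remains; maximum flow = 11.
In the residual graph, reachable from Plant: {Plant, x2, x3}.
Min-cut edges: Plant→x1 (5), x2→x4 (2), x3→x4 (4); capacity 5 + 2 + 4 = 11.
This cut is saturated, so no flow can exceed 11.

11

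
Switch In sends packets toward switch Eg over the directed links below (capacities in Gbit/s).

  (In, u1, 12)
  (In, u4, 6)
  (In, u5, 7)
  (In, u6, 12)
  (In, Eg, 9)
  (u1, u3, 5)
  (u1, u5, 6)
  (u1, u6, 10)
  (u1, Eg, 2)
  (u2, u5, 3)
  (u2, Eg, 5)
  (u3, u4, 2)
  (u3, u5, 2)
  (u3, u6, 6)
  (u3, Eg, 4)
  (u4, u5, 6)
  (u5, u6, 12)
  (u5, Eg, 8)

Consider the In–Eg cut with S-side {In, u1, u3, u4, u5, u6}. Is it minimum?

Yes — it is a minimum cut (capacity 23).

Given cut capacity: 9 + 2 + 4 + 8 = 23.
Augment In→Eg: bottleneck 9, flow now 9.
Augment In→u1→Eg: bottleneck 2, flow now 11.
Augment In→u5→Eg: bottleneck 7, flow now 18.
Augment In→u1→u3→Eg: bottleneck 4, flow now 22.
Augment In→u1→u5→Eg: bottleneck 1, flow now 23.
No augmenting path remains; maximum flow = 23.
Cut capacity 23 equals the max flow, so it is a minimum cut.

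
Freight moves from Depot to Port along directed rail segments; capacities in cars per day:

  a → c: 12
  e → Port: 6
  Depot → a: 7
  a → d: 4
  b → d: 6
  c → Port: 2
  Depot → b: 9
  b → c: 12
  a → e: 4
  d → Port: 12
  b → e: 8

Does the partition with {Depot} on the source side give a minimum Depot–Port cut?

Yes — it is a minimum cut (capacity 16).

Given cut capacity: 7 + 9 = 16.
Augment Depot→a→c→Port: bottleneck 2, flow now 2.
Augment Depot→a→d→Port: bottleneck 4, flow now 6.
Augment Depot→a→e→Port: bottleneck 1, flow now 7.
Augment Depot→b→d→Port: bottleneck 6, flow now 13.
Augment Depot→b→e→Port: bottleneck 3, flow now 16.
No augmenting path remains; maximum flow = 16.
Cut capacity 16 equals the max flow, so it is a minimum cut.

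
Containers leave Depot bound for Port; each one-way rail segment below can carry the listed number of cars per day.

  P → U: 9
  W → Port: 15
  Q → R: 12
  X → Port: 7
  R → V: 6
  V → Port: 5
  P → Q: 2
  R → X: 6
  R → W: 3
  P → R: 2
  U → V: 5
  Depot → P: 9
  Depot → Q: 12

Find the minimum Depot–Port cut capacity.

Augment Depot→P→R→V→Port: bottleneck 2, flow now 2.
Augment Depot→P→U→V→Port: bottleneck 3, flow now 5.
Augment Depot→Q→R→W→Port: bottleneck 3, flow now 8.
Augment Depot→Q→R→X→Port: bottleneck 6, flow now 14.
No augmenting path remains; maximum flow = 14.
By max-flow min-cut, the minimum cut capacity equals the max flow.
In the residual graph, reachable from Depot: {Depot, P, Q, R, U, V}.
Min-cut edges: R→W (3), R→X (6), V→Port (5); capacity 3 + 6 + 5 = 14.

14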